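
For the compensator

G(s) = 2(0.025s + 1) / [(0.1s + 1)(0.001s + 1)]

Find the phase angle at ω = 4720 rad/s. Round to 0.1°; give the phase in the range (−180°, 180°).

-78.4°

At ω = 4720 rad/s:
zero (1 + j4720·0.025) = 1 + j118 → |·| ≈ 118, ∠ ≈ 89.51°
pole (1 + j4720·0.1) = 1 + j472 → |·| ≈ 472, ∠ ≈ 89.88°
pole (1 + j4720·0.001) = 1 + j4.72 → |·| ≈ 4.8248, ∠ ≈ 78.04°
∠G = (89.51°) − (89.88° + 78.04°) = -78.41°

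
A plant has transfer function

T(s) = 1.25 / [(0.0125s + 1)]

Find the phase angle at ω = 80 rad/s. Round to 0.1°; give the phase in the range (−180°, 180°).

At ω = 80 rad/s:
pole (1 + j80·0.0125) = 1 + j1 → |·| ≈ 1.4142, ∠ ≈ 45.00°
∠T = (0°) − (45.00°) = -45.00°

-45.0°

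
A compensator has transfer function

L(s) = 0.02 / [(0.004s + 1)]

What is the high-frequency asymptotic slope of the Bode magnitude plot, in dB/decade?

-20 dB/decade

Each pole contributes −20 dB/decade at high frequency; each zero contributes +20 dB/decade.
Net: 0 zero(s) − 1 pole(s) → -20 dB/decade.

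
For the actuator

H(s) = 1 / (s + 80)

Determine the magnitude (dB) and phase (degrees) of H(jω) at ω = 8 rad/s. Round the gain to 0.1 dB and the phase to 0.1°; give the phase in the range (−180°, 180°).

-38.1 dB, -5.7°

Substitute s = j8:
Numerator: 1 = 1 + j0
Denominator: (j8) + 80 = 80 + j8
|N| = √(1² + 0²) ≈ 1, ∠N ≈ 0.00°
|D| = √(80² + 8²) ≈ 80.399, ∠D ≈ 5.71°
|H| = 1 / 80.399 ≈ 0.012438
Gain = 20 log₁₀(0.012438) ≈ -38.10 dB
∠H = 0.00° − 5.71° = -5.71°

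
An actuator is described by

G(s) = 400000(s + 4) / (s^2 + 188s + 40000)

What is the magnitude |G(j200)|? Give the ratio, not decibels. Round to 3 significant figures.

2.13e+03

At s = jω = j200:
zero (s+4): 4 + j200 → |·| = √(4²+200²) = √40016 ≈ 200.04, ∠ = arctan(200/4) ≈ 88.85°
quadratic: (j200)² + 188·j200 + 40000 = 0 + j37600 → |·| ≈ 37600, ∠ ≈ 90.00°
|G| = 400000 · 200.04 / 37600 ≈ 2128.1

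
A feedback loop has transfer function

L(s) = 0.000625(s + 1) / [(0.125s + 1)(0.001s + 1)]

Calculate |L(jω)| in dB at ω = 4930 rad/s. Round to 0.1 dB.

-60.1 dB

At ω = 4930 rad/s:
zero (1 + j4930·1) = 1 + j4930 → |·| ≈ 4930, ∠ ≈ 89.99°
pole (1 + j4930·0.125) = 1 + j616.25 → |·| ≈ 616.25, ∠ ≈ 89.91°
pole (1 + j4930·0.001) = 1 + j4.93 → |·| ≈ 5.0304, ∠ ≈ 78.53°
|L| = 0.000625 · 4930 / (616.25 · 5.0304) ≈ 0.00099396
Gain = 20 log₁₀(0.00099396) ≈ -60.05 dB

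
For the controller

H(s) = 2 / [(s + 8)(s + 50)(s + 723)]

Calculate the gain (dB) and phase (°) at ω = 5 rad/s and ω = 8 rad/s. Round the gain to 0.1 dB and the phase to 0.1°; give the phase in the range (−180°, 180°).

ω = 5: -104.7 dB, -38.1°; ω = 8: -106.3 dB, -54.7°

At s = jω = j5:
pole (s+8): 8 + j5 → |·| = √(8²+5²) = √89 ≈ 9.434, ∠ = arctan(5/8) ≈ 32.01°
pole (s+50): 50 + j5 → |·| = √(50²+5²) = √2525 ≈ 50.249, ∠ = arctan(5/50) ≈ 5.71°
pole (s+723): 723 + j5 → |·| = √(723²+5²) = √522754 ≈ 723.02, ∠ = arctan(5/723) ≈ 0.40°
|H| = 2 / 3.4275e+05 ≈ 5.8352e-06
Gain = 20 log₁₀(5.8352e-06) ≈ -104.68 dB
∠H = 0.00° − 38.12° = -38.12°

At s = jω = j8:
pole (s+8): 8 + j8 → |·| = √(8²+8²) = √128 ≈ 11.314, ∠ = arctan(8/8) ≈ 45.00°
pole (s+50): 50 + j8 → |·| = √(50²+8²) = √2564 ≈ 50.636, ∠ = arctan(8/50) ≈ 9.09°
pole (s+723): 723 + j8 → |·| = √(723²+8²) = √522793 ≈ 723.04, ∠ = arctan(8/723) ≈ 0.63°
|H| = 2 / 4.1423e+05 ≈ 4.8282e-06
Gain = 20 log₁₀(4.8282e-06) ≈ -106.32 dB
∠H = 0.00° − 54.72° = -54.72°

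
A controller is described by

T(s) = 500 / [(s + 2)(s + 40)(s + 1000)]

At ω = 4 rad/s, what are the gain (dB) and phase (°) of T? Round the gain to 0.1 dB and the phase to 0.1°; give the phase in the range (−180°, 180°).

-51.1 dB, -69.4°

At s = jω = j4:
pole (s+2): 2 + j4 → |·| = √(2²+4²) = √20 ≈ 4.4721, ∠ = arctan(4/2) ≈ 63.43°
pole (s+40): 40 + j4 → |·| = √(40²+4²) = √1616 ≈ 40.2, ∠ = arctan(4/40) ≈ 5.71°
pole (s+1000): 1000 + j4 → |·| = √(1000²+4²) = √1000016 ≈ 1000, ∠ = arctan(4/1000) ≈ 0.23°
|T| = 500 / 1.7978e+05 ≈ 0.0027812
Gain = 20 log₁₀(0.0027812) ≈ -51.12 dB
∠T = 0.00° − 69.37° = -69.37°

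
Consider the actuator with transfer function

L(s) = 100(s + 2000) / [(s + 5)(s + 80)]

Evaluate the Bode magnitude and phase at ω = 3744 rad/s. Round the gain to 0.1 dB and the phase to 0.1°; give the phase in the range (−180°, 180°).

At s = jω = j3744:
zero (s+2000): 2000 + j3744 → |·| = √(2000²+3744²) = √18017536 ≈ 4244.7, ∠ = arctan(3744/2000) ≈ 61.89°
pole (s+5): 5 + j3744 → |·| = √(5²+3744²) = √14017561 ≈ 3744, ∠ = arctan(3744/5) ≈ 89.92°
pole (s+80): 80 + j3744 → |·| = √(80²+3744²) = √14023936 ≈ 3744.9, ∠ = arctan(3744/80) ≈ 88.78°
|L| = 100 · 4244.7 / 1.4021e+07 ≈ 0.030274
Gain = 20 log₁₀(0.030274) ≈ -30.38 dB
∠L = 61.89° − 178.70° = -116.81°

-30.4 dB, -116.8°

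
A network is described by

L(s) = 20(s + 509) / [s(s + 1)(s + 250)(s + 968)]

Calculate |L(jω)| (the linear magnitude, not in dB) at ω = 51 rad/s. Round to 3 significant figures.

1.59e-05

At s = jω = j51:
zero (s+509): 509 + j51 → |·| = √(509²+51²) = √261682 ≈ 511.55, ∠ = arctan(51/509) ≈ 5.72°
pole (s+1): 1 + j51 → |·| = √(1²+51²) = √2602 ≈ 51.01, ∠ = arctan(51/1) ≈ 88.88°
pole (s+250): 250 + j51 → |·| = √(250²+51²) = √65101 ≈ 255.15, ∠ = arctan(51/250) ≈ 11.53°
pole (s+968): 968 + j51 → |·| = √(968²+51²) = √939625 ≈ 969.34, ∠ = arctan(51/968) ≈ 3.02°
pole at origin: |s| = 51, ∠ = 90.00° (in denominator)
|L| = 20 · 511.55 / 6.4342e+08 ≈ 1.5901e-05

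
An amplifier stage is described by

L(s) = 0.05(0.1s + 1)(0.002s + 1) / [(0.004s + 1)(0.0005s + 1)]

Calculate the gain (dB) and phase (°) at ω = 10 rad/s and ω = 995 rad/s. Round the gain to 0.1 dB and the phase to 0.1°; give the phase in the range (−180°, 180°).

At ω = 10 rad/s:
zero (1 + j10·0.1) = 1 + j1 → |·| ≈ 1.4142, ∠ ≈ 45.00°
zero (1 + j10·0.002) = 1 + j0.02 → |·| ≈ 1.0002, ∠ ≈ 1.15°
pole (1 + j10·0.004) = 1 + j0.04 → |·| ≈ 1.0008, ∠ ≈ 2.29°
pole (1 + j10·0.0005) = 1 + j0.005 → |·| ≈ 1, ∠ ≈ 0.29°
|L| = 0.05 · 1.4142 · 1.0002 / (1.0008 · 1) ≈ 0.070668
Gain = 20 log₁₀(0.070668) ≈ -23.02 dB
∠L = (45.00° + 1.15°) − (2.29° + 0.29°) = 43.57°

At ω = 995 rad/s:
zero (1 + j995·0.1) = 1 + j99.5 → |·| ≈ 99.505, ∠ ≈ 89.42°
zero (1 + j995·0.002) = 1 + j1.99 → |·| ≈ 2.2271, ∠ ≈ 63.32°
pole (1 + j995·0.004) = 1 + j3.98 → |·| ≈ 4.1037, ∠ ≈ 75.90°
pole (1 + j995·0.0005) = 1 + j0.4975 → |·| ≈ 1.1169, ∠ ≈ 26.45°
|L| = 0.05 · 99.505 · 2.2271 / (4.1037 · 1.1169) ≈ 2.4175
Gain = 20 log₁₀(2.4175) ≈ 7.67 dB
∠L = (89.42° + 63.32°) − (75.90° + 26.45°) = 50.39°

ω = 10: -23.0 dB, 43.6°; ω = 995: 7.7 dB, 50.4°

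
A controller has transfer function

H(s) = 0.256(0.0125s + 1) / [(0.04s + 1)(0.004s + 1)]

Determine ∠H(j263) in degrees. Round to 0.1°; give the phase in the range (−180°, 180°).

At ω = 263 rad/s:
zero (1 + j263·0.0125) = 1 + j3.2875 → |·| ≈ 3.4362, ∠ ≈ 73.08°
pole (1 + j263·0.04) = 1 + j10.52 → |·| ≈ 10.567, ∠ ≈ 84.57°
pole (1 + j263·0.004) = 1 + j1.052 → |·| ≈ 1.4514, ∠ ≈ 46.45°
∠H = (73.08°) − (84.57° + 46.45°) = -57.94°

-57.9°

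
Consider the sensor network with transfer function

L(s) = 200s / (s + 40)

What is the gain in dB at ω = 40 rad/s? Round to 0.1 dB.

At s = jω = j40:
zero at origin: s = j40 → |·| = 40, ∠ = 90.00°
pole (s+40): 40 + j40 → |·| = √(40²+40²) = √3200 ≈ 56.569, ∠ = arctan(40/40) ≈ 45.00°
|L| = 200 · 40 / 56.569 ≈ 141.42
Gain = 20 log₁₀(141.42) ≈ 43.01 dB

43.0 dB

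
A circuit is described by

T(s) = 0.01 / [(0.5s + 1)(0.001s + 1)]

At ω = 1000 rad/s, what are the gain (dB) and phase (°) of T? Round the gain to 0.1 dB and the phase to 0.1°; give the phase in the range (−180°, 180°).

At ω = 1000 rad/s:
pole (1 + j1000·0.5) = 1 + j500 → |·| ≈ 500, ∠ ≈ 89.89°
pole (1 + j1000·0.001) = 1 + j1 → |·| ≈ 1.4142, ∠ ≈ 45.00°
|T| = 0.01 · 1 / (500 · 1.4142) ≈ 1.4142e-05
Gain = 20 log₁₀(1.4142e-05) ≈ -96.99 dB
∠T = (0°) − (89.89° + 45.00°) = -134.89°

-97.0 dB, -134.9°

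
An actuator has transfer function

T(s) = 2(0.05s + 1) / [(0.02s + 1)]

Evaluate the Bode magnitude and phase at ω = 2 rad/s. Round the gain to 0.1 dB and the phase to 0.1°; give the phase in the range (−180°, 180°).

6.1 dB, 3.4°

At ω = 2 rad/s:
zero (1 + j2·0.05) = 1 + j0.1 → |·| ≈ 1.005, ∠ ≈ 5.71°
pole (1 + j2·0.02) = 1 + j0.04 → |·| ≈ 1.0008, ∠ ≈ 2.29°
|T| = 2 · 1.005 / (1.0008) ≈ 2.0084
Gain = 20 log₁₀(2.0084) ≈ 6.06 dB
∠T = (5.71°) − (2.29°) = 3.42°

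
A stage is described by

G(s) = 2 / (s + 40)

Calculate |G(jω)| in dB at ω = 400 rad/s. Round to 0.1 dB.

-46.1 dB

Substitute s = j400:
Numerator: 2 = 2 + j0
Denominator: (j400) + 40 = 40 + j400
|N| = √(2² + 0²) ≈ 2, ∠N ≈ 0.00°
|D| = √(40² + 400²) ≈ 402, ∠D ≈ 84.29°
|G| = 2 / 402 ≈ 0.0049751
Gain = 20 log₁₀(0.0049751) ≈ -46.06 dB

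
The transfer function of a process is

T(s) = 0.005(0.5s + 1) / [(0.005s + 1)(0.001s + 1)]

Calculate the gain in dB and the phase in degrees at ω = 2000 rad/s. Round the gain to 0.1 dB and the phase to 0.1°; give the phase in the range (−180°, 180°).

At ω = 2000 rad/s:
zero (1 + j2000·0.5) = 1 + j1000 → |·| ≈ 1000, ∠ ≈ 89.94°
pole (1 + j2000·0.005) = 1 + j10 → |·| ≈ 10.05, ∠ ≈ 84.29°
pole (1 + j2000·0.001) = 1 + j2 → |·| ≈ 2.2361, ∠ ≈ 63.43°
|T| = 0.005 · 1000 / (10.05 · 2.2361) ≈ 0.22249
Gain = 20 log₁₀(0.22249) ≈ -13.05 dB
∠T = (89.94°) − (84.29° + 63.43°) = -57.78°

-13.1 dB, -57.8°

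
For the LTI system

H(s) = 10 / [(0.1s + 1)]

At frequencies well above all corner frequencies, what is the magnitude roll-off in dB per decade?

-20 dB/decade

Each pole contributes −20 dB/decade at high frequency; each zero contributes +20 dB/decade.
Net: 0 zero(s) − 1 pole(s) → -20 dB/decade.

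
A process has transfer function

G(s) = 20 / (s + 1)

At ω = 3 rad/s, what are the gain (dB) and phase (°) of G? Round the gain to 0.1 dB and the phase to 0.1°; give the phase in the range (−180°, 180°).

16.0 dB, -71.6°

At s = jω = j3:
pole (s+1): 1 + j3 → |·| = √(1²+3²) = √10 ≈ 3.1623, ∠ = arctan(3/1) ≈ 71.57°
|G| = 20 / 3.1623 ≈ 6.3245
Gain = 20 log₁₀(6.3245) ≈ 16.02 dB
∠G = 0.00° − 71.57° = -71.57°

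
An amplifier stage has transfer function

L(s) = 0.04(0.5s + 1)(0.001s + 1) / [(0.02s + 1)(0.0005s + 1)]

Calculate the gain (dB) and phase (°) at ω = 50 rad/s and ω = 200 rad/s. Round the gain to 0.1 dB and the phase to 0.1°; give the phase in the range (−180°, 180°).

At ω = 50 rad/s:
zero (1 + j50·0.5) = 1 + j25 → |·| ≈ 25.02, ∠ ≈ 87.71°
zero (1 + j50·0.001) = 1 + j0.05 → |·| ≈ 1.0012, ∠ ≈ 2.86°
pole (1 + j50·0.02) = 1 + j1 → |·| ≈ 1.4142, ∠ ≈ 45.00°
pole (1 + j50·0.0005) = 1 + j0.025 → |·| ≈ 1.0003, ∠ ≈ 1.43°
|L| = 0.04 · 25.02 · 1.0012 / (1.4142 · 1.0003) ≈ 0.70832
Gain = 20 log₁₀(0.70832) ≈ -3.00 dB
∠L = (87.71° + 2.86°) − (45.00° + 1.43°) = 44.14°

At ω = 200 rad/s:
zero (1 + j200·0.5) = 1 + j100 → |·| ≈ 100, ∠ ≈ 89.43°
zero (1 + j200·0.001) = 1 + j0.2 → |·| ≈ 1.0198, ∠ ≈ 11.31°
pole (1 + j200·0.02) = 1 + j4 → |·| ≈ 4.1231, ∠ ≈ 75.96°
pole (1 + j200·0.0005) = 1 + j0.1 → |·| ≈ 1.005, ∠ ≈ 5.71°
|L| = 0.04 · 100 · 1.0198 / (4.1231 · 1.005) ≈ 0.98443
Gain = 20 log₁₀(0.98443) ≈ -0.14 dB
∠L = (89.43° + 11.31°) − (75.96° + 5.71°) = 19.07°

ω = 50: -3.0 dB, 44.1°; ω = 200: -0.1 dB, 19.1°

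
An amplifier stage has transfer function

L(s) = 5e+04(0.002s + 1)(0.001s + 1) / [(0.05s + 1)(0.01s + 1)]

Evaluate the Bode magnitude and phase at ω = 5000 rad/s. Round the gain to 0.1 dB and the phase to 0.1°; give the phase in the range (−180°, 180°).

At ω = 5000 rad/s:
zero (1 + j5000·0.002) = 1 + j10 → |·| ≈ 10.05, ∠ ≈ 84.29°
zero (1 + j5000·0.001) = 1 + j5 → |·| ≈ 5.099, ∠ ≈ 78.69°
pole (1 + j5000·0.05) = 1 + j250 → |·| ≈ 250, ∠ ≈ 89.77°
pole (1 + j5000·0.01) = 1 + j50 → |·| ≈ 50.01, ∠ ≈ 88.85°
|L| = 5e+04 · 10.05 · 5.099 / (250 · 50.01) ≈ 204.94
Gain = 20 log₁₀(204.94) ≈ 46.23 dB
∠L = (84.29° + 78.69°) − (89.77° + 88.85°) = -15.64°

46.2 dB, -15.6°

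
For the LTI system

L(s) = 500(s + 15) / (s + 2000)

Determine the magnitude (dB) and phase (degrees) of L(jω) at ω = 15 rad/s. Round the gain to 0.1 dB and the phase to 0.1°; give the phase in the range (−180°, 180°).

14.5 dB, 44.6°

At s = jω = j15:
zero (s+15): 15 + j15 → |·| = √(15²+15²) = √450 ≈ 21.213, ∠ = arctan(15/15) ≈ 45.00°
pole (s+2000): 2000 + j15 → |·| = √(2000²+15²) = √4000225 ≈ 2000.1, ∠ = arctan(15/2000) ≈ 0.43°
|L| = 500 · 21.213 / 2000.1 ≈ 5.303
Gain = 20 log₁₀(5.303) ≈ 14.49 dB
∠L = 45.00° − 0.43° = 44.57°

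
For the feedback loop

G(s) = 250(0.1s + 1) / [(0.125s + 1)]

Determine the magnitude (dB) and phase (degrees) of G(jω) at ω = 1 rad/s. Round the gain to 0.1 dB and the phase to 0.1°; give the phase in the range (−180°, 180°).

At ω = 1 rad/s:
zero (1 + j1·0.1) = 1 + j0.1 → |·| ≈ 1.005, ∠ ≈ 5.71°
pole (1 + j1·0.125) = 1 + j0.125 → |·| ≈ 1.0078, ∠ ≈ 7.13°
|G| = 250 · 1.005 / (1.0078) ≈ 249.31
Gain = 20 log₁₀(249.31) ≈ 47.93 dB
∠G = (5.71°) − (7.13°) = -1.42°

47.9 dB, -1.4°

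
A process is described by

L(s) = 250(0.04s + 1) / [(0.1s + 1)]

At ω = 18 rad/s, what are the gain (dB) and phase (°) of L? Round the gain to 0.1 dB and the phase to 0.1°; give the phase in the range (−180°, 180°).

At ω = 18 rad/s:
zero (1 + j18·0.04) = 1 + j0.72 → |·| ≈ 1.2322, ∠ ≈ 35.75°
pole (1 + j18·0.1) = 1 + j1.8 → |·| ≈ 2.0591, ∠ ≈ 60.95°
|L| = 250 · 1.2322 / (2.0591) ≈ 149.6
Gain = 20 log₁₀(149.6) ≈ 43.50 dB
∠L = (35.75°) − (60.95°) = -25.20°

43.5 dB, -25.2°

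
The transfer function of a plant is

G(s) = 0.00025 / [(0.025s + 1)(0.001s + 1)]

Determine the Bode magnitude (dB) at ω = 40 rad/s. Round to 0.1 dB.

-75.1 dB

At ω = 40 rad/s:
pole (1 + j40·0.025) = 1 + j1 → |·| ≈ 1.4142, ∠ ≈ 45.00°
pole (1 + j40·0.001) = 1 + j0.04 → |·| ≈ 1.0008, ∠ ≈ 2.29°
|G| = 0.00025 · 1 / (1.4142 · 1.0008) ≈ 0.00017664
Gain = 20 log₁₀(0.00017664) ≈ -75.06 dB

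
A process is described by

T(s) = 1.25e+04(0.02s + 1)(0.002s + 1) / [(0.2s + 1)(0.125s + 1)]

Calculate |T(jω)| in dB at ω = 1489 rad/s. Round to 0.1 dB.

26.5 dB

At ω = 1489 rad/s:
zero (1 + j1489·0.02) = 1 + j29.78 → |·| ≈ 29.797, ∠ ≈ 88.08°
zero (1 + j1489·0.002) = 1 + j2.978 → |·| ≈ 3.1414, ∠ ≈ 71.44°
pole (1 + j1489·0.2) = 1 + j297.8 → |·| ≈ 297.8, ∠ ≈ 89.81°
pole (1 + j1489·0.125) = 1 + j186.125 → |·| ≈ 186.13, ∠ ≈ 89.69°
|T| = 1.25e+04 · 29.797 · 3.1414 / (297.8 · 186.13) ≈ 21.109
Gain = 20 log₁₀(21.109) ≈ 26.49 dB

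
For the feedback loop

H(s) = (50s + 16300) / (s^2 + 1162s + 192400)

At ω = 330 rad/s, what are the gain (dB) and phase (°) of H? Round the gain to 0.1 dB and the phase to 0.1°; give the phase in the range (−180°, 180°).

-24.6 dB, -32.4°

Substitute s = j330:
Numerator: 50(j330) + 16300 = 16300 + j16500
Denominator: (j330)^2 + 1162(j330) + 192400 = 83500 + j383460
|N| = √(16300² + 16500²) ≈ 23194, ∠N ≈ 45.35°
|D| = √(83500² + 383460²) ≈ 3.9245e+05, ∠D ≈ 77.72°
|H| = 23194 / 3.9245e+05 ≈ 0.059101
Gain = 20 log₁₀(0.059101) ≈ -24.57 dB
∠H = 45.35° − 77.72° = -32.37°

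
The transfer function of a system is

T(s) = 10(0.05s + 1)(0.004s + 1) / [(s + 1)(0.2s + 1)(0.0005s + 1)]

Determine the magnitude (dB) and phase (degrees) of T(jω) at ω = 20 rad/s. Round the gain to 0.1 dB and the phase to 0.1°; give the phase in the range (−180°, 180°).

At ω = 20 rad/s:
zero (1 + j20·0.05) = 1 + j1 → |·| ≈ 1.4142, ∠ ≈ 45.00°
zero (1 + j20·0.004) = 1 + j0.08 → |·| ≈ 1.0032, ∠ ≈ 4.57°
pole (1 + j20·1) = 1 + j20 → |·| ≈ 20.025, ∠ ≈ 87.14°
pole (1 + j20·0.2) = 1 + j4 → |·| ≈ 4.1231, ∠ ≈ 75.96°
pole (1 + j20·0.0005) = 1 + j0.01 → |·| ≈ 1, ∠ ≈ 0.57°
|T| = 10 · 1.4142 · 1.0032 / (20.025 · 4.1231 · 1) ≈ 0.17183
Gain = 20 log₁₀(0.17183) ≈ -15.30 dB
∠T = (45.00° + 4.57°) − (87.14° + 75.96° + 0.57°) = -114.10°

-15.3 dB, -114.1°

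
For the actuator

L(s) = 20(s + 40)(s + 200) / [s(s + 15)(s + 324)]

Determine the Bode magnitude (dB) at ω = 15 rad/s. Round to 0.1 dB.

At s = jω = j15:
zero (s+40): 40 + j15 → |·| = √(40²+15²) = √1825 ≈ 42.72, ∠ = arctan(15/40) ≈ 20.56°
zero (s+200): 200 + j15 → |·| = √(200²+15²) = √40225 ≈ 200.56, ∠ = arctan(15/200) ≈ 4.29°
pole (s+15): 15 + j15 → |·| = √(15²+15²) = √450 ≈ 21.213, ∠ = arctan(15/15) ≈ 45.00°
pole (s+324): 324 + j15 → |·| = √(324²+15²) = √105201 ≈ 324.35, ∠ = arctan(15/324) ≈ 2.65°
pole at origin: |s| = 15, ∠ = 90.00° (in denominator)
|L| = 20 · 8567.9 / 1.0321e+05 ≈ 1.6603
Gain = 20 log₁₀(1.6603) ≈ 4.40 dB

4.4 dB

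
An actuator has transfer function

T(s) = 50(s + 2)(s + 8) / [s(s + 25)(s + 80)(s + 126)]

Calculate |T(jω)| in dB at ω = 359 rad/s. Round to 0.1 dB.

At s = jω = j359:
zero (s+2): 2 + j359 → |·| = √(2²+359²) = √128885 ≈ 359.01, ∠ = arctan(359/2) ≈ 89.68°
zero (s+8): 8 + j359 → |·| = √(8²+359²) = √128945 ≈ 359.09, ∠ = arctan(359/8) ≈ 88.72°
pole (s+25): 25 + j359 → |·| = √(25²+359²) = √129506 ≈ 359.87, ∠ = arctan(359/25) ≈ 86.02°
pole (s+80): 80 + j359 → |·| = √(80²+359²) = √135281 ≈ 367.81, ∠ = arctan(359/80) ≈ 77.44°
pole (s+126): 126 + j359 → |·| = √(126²+359²) = √144757 ≈ 380.47, ∠ = arctan(359/126) ≈ 70.66°
pole at origin: |s| = 359, ∠ = 90.00° (in denominator)
|T| = 50 · 1.2892e+05 / 1.8079e+10 ≈ 0.00035655
Gain = 20 log₁₀(0.00035655) ≈ -68.96 dB

-69.0 dB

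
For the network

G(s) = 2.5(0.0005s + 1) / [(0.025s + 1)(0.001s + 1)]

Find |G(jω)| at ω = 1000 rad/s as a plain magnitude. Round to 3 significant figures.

At ω = 1000 rad/s:
zero (1 + j1000·0.0005) = 1 + j0.5 → |·| ≈ 1.118, ∠ ≈ 26.57°
pole (1 + j1000·0.025) = 1 + j25 → |·| ≈ 25.02, ∠ ≈ 87.71°
pole (1 + j1000·0.001) = 1 + j1 → |·| ≈ 1.4142, ∠ ≈ 45.00°
|G| = 2.5 · 1.118 / (25.02 · 1.4142) ≈ 0.078992

0.0790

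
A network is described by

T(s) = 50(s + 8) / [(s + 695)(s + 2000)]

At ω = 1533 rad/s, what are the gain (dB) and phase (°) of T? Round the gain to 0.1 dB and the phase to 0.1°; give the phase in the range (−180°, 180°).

At s = jω = j1533:
zero (s+8): 8 + j1533 → |·| = √(8²+1533²) = √2350153 ≈ 1533, ∠ = arctan(1533/8) ≈ 89.70°
pole (s+695): 695 + j1533 → |·| = √(695²+1533²) = √2833114 ≈ 1683.2, ∠ = arctan(1533/695) ≈ 65.61°
pole (s+2000): 2000 + j1533 → |·| = √(2000²+1533²) = √6350089 ≈ 2519.9, ∠ = arctan(1533/2000) ≈ 37.47°
|T| = 50 · 1533 / 4.2415e+06 ≈ 0.018071
Gain = 20 log₁₀(0.018071) ≈ -34.86 dB
∠T = 89.70° − 103.08° = -13.38°

-34.9 dB, -13.4°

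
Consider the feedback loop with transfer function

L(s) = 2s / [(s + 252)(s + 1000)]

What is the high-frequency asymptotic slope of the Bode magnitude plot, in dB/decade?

Each pole contributes −20 dB/decade at high frequency; each zero contributes +20 dB/decade.
Net: 1 zero(s) − 2 pole(s) → -20 dB/decade.

-20 dB/decade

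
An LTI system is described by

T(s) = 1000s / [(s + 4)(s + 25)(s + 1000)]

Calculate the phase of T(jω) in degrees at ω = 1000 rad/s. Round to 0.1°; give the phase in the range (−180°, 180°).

At s = jω = j1000:
zero at origin: s = j1000 → |·| = 1000, ∠ = 90.00°
pole (s+4): 4 + j1000 → |·| = √(4²+1000²) = √1000016 ≈ 1000, ∠ = arctan(1000/4) ≈ 89.77°
pole (s+25): 25 + j1000 → |·| = √(25²+1000²) = √1000625 ≈ 1000.3, ∠ = arctan(1000/25) ≈ 88.57°
pole (s+1000): 1000 + j1000 → |·| = √(1000²+1000²) = √2000000 ≈ 1414.2, ∠ = arctan(1000/1000) ≈ 45.00°
∠T = 90.00° − 223.34° = -133.34°

-133.3°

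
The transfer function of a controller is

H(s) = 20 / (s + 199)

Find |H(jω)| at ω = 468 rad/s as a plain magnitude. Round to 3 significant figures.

Substitute s = j468:
Numerator: 20 = 20 + j0
Denominator: (j468) + 199 = 199 + j468
|N| = √(20² + 0²) ≈ 20, ∠N ≈ 0.00°
|D| = √(199² + 468²) ≈ 508.55, ∠D ≈ 66.96°
|H| = 20 / 508.55 ≈ 0.039327

0.0393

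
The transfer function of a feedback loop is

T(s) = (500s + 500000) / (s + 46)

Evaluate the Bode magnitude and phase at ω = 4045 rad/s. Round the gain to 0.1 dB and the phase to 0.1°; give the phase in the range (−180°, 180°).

54.2 dB, -13.2°

Substitute s = j4045:
Numerator: 500(j4045) + 500000 = 500000 + j2022500
Denominator: (j4045) + 46 = 46 + j4045
|N| = √(500000² + 2022500²) ≈ 2.0834e+06, ∠N ≈ 76.11°
|D| = √(46² + 4045²) ≈ 4045.3, ∠D ≈ 89.35°
|T| = 2.0834e+06 / 4045.3 ≈ 515.02
Gain = 20 log₁₀(515.02) ≈ 54.24 dB
∠T = 76.11° − 89.35° = -13.24°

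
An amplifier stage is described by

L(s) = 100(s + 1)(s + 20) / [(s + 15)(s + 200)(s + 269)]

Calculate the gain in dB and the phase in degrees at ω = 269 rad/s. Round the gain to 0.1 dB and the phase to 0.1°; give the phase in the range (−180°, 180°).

At s = jω = j269:
zero (s+1): 1 + j269 → |·| = √(1²+269²) = √72362 ≈ 269, ∠ = arctan(269/1) ≈ 89.79°
zero (s+20): 20 + j269 → |·| = √(20²+269²) = √72761 ≈ 269.74, ∠ = arctan(269/20) ≈ 85.75°
pole (s+15): 15 + j269 → |·| = √(15²+269²) = √72586 ≈ 269.42, ∠ = arctan(269/15) ≈ 86.81°
pole (s+200): 200 + j269 → |·| = √(200²+269²) = √112361 ≈ 335.2, ∠ = arctan(269/200) ≈ 53.37°
pole (s+269): 269 + j269 → |·| = √(269²+269²) = √144722 ≈ 380.42, ∠ = arctan(269/269) ≈ 45.00°
|L| = 100 · 72560 / 3.4356e+07 ≈ 0.2112
Gain = 20 log₁₀(0.2112) ≈ -13.51 dB
∠L = 175.54° − 185.18° = -9.64°

-13.5 dB, -9.6°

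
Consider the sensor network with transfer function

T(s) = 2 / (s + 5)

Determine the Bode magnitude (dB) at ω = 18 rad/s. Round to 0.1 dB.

At s = jω = j18:
pole (s+5): 5 + j18 → |·| = √(5²+18²) = √349 ≈ 18.682, ∠ = arctan(18/5) ≈ 74.48°
|T| = 2 / 18.682 ≈ 0.10705
Gain = 20 log₁₀(0.10705) ≈ -19.41 dB

-19.4 dB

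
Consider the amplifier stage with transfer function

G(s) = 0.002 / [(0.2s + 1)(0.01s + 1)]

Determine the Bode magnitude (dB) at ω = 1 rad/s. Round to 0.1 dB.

-54.2 dB

At ω = 1 rad/s:
pole (1 + j1·0.2) = 1 + j0.2 → |·| ≈ 1.0198, ∠ ≈ 11.31°
pole (1 + j1·0.01) = 1 + j0.01 → |·| ≈ 1, ∠ ≈ 0.57°
|G| = 0.002 · 1 / (1.0198 · 1) ≈ 0.0019612
Gain = 20 log₁₀(0.0019612) ≈ -54.15 dB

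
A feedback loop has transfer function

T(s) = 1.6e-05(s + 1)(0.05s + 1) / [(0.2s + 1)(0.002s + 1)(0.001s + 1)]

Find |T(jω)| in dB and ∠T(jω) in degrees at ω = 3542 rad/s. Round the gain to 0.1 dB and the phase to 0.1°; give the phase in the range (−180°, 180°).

At ω = 3542 rad/s:
zero (1 + j3542·1) = 1 + j3542 → |·| ≈ 3542, ∠ ≈ 89.98°
zero (1 + j3542·0.05) = 1 + j177.1 → |·| ≈ 177.1, ∠ ≈ 89.68°
pole (1 + j3542·0.2) = 1 + j708.4 → |·| ≈ 708.4, ∠ ≈ 89.92°
pole (1 + j3542·0.002) = 1 + j7.084 → |·| ≈ 7.1542, ∠ ≈ 81.97°
pole (1 + j3542·0.001) = 1 + j3.542 → |·| ≈ 3.6805, ∠ ≈ 74.23°
|T| = 1.6e-05 · 3542 · 177.1 / (708.4 · 7.1542 · 3.6805) ≈ 0.00053807
Gain = 20 log₁₀(0.00053807) ≈ -65.38 dB
∠T = (89.98° + 89.68°) − (89.92° + 81.97° + 74.23°) = -66.46°

-65.4 dB, -66.5°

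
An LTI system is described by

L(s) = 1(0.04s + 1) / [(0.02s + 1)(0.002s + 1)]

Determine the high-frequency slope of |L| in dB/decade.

Each pole contributes −20 dB/decade at high frequency; each zero contributes +20 dB/decade.
Net: 1 zero(s) − 2 pole(s) → -20 dB/decade.

-20 dB/decade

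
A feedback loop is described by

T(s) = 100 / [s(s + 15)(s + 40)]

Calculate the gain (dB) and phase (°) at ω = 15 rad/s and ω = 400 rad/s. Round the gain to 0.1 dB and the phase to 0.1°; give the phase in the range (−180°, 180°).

ω = 15: -42.7 dB, -155.6°; ω = 400: -116.2 dB, 97.9°

At s = jω = j15:
pole (s+15): 15 + j15 → |·| = √(15²+15²) = √450 ≈ 21.213, ∠ = arctan(15/15) ≈ 45.00°
pole (s+40): 40 + j15 → |·| = √(40²+15²) = √1825 ≈ 42.72, ∠ = arctan(15/40) ≈ 20.56°
pole at origin: |s| = 15, ∠ = 90.00° (in denominator)
|T| = 100 / 13593 ≈ 0.0073567
Gain = 20 log₁₀(0.0073567) ≈ -42.67 dB
∠T = 0.00° − 155.56° = -155.56°

At s = jω = j400:
pole (s+15): 15 + j400 → |·| = √(15²+400²) = √160225 ≈ 400.28, ∠ = arctan(400/15) ≈ 87.85°
pole (s+40): 40 + j400 → |·| = √(40²+400²) = √161600 ≈ 402, ∠ = arctan(400/40) ≈ 84.29°
pole at origin: |s| = 400, ∠ = 90.00° (in denominator)
|T| = 100 / 6.4365e+07 ≈ 1.5536e-06
Gain = 20 log₁₀(1.5536e-06) ≈ -116.17 dB
∠T = 0.00° − 262.14° = -262.14° ≡ 97.86° (principal value)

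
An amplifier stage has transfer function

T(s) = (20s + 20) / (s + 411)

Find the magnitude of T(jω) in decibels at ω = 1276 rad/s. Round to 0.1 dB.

25.6 dB

Substitute s = j1276:
Numerator: 20(j1276) + 20 = 20 + j25520
Denominator: (j1276) + 411 = 411 + j1276
|N| = √(20² + 25520²) ≈ 25520, ∠N ≈ 89.96°
|D| = √(411² + 1276²) ≈ 1340.6, ∠D ≈ 72.15°
|T| = 25520 / 1340.6 ≈ 19.036
Gain = 20 log₁₀(19.036) ≈ 25.59 dB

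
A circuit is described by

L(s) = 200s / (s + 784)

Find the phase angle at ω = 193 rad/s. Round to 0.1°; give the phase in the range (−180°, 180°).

At s = jω = j193:
zero at origin: s = j193 → |·| = 193, ∠ = 90.00°
pole (s+784): 784 + j193 → |·| = √(784²+193²) = √651905 ≈ 807.41, ∠ = arctan(193/784) ≈ 13.83°
∠L = 90.00° − 13.83° = 76.17°

76.2°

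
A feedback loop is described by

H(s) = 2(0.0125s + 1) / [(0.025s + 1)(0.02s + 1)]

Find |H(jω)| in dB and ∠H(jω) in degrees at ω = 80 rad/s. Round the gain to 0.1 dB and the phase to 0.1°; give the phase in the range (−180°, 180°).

-3.5 dB, -76.4°

At ω = 80 rad/s:
zero (1 + j80·0.0125) = 1 + j1 → |·| ≈ 1.4142, ∠ ≈ 45.00°
pole (1 + j80·0.025) = 1 + j2 → |·| ≈ 2.2361, ∠ ≈ 63.43°
pole (1 + j80·0.02) = 1 + j1.6 → |·| ≈ 1.8868, ∠ ≈ 57.99°
|H| = 2 · 1.4142 / (2.2361 · 1.8868) ≈ 0.67038
Gain = 20 log₁₀(0.67038) ≈ -3.47 dB
∠H = (45.00°) − (63.43° + 57.99°) = -76.42°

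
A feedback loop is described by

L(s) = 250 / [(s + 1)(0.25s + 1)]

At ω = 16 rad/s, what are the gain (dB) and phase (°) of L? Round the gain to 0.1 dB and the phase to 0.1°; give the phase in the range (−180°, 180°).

At ω = 16 rad/s:
pole (1 + j16·1) = 1 + j16 → |·| ≈ 16.031, ∠ ≈ 86.42°
pole (1 + j16·0.25) = 1 + j4 → |·| ≈ 4.1231, ∠ ≈ 75.96°
|L| = 250 · 1 / (16.031 · 4.1231) ≈ 3.7823
Gain = 20 log₁₀(3.7823) ≈ 11.56 dB
∠L = (0°) − (86.42° + 75.96°) = -162.38°

11.6 dB, -162.4°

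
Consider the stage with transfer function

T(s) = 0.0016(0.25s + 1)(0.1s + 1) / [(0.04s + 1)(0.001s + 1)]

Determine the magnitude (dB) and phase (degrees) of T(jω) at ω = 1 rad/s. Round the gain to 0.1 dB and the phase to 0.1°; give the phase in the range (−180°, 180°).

-55.6 dB, 17.4°

At ω = 1 rad/s:
zero (1 + j1·0.25) = 1 + j0.25 → |·| ≈ 1.0308, ∠ ≈ 14.04°
zero (1 + j1·0.1) = 1 + j0.1 → |·| ≈ 1.005, ∠ ≈ 5.71°
pole (1 + j1·0.04) = 1 + j0.04 → |·| ≈ 1.0008, ∠ ≈ 2.29°
pole (1 + j1·0.001) = 1 + j0.001 → |·| ≈ 1, ∠ ≈ 0.06°
|T| = 0.0016 · 1.0308 · 1.005 / (1.0008 · 1) ≈ 0.0016562
Gain = 20 log₁₀(0.0016562) ≈ -55.62 dB
∠T = (14.04° + 5.71°) − (2.29° + 0.06°) = 17.40°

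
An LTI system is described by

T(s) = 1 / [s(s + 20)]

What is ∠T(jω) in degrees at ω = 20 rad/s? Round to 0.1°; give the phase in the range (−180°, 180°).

At s = jω = j20:
pole (s+20): 20 + j20 → |·| = √(20²+20²) = √800 ≈ 28.284, ∠ = arctan(20/20) ≈ 45.00°
pole at origin: |s| = 20, ∠ = 90.00° (in denominator)
∠T = 0.00° − 135.00° = -135.00°

-135.0°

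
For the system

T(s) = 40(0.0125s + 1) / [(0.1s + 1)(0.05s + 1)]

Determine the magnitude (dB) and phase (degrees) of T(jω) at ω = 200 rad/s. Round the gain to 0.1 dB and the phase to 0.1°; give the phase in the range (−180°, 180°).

At ω = 200 rad/s:
zero (1 + j200·0.0125) = 1 + j2.5 → |·| ≈ 2.6926, ∠ ≈ 68.20°
pole (1 + j200·0.1) = 1 + j20 → |·| ≈ 20.025, ∠ ≈ 87.14°
pole (1 + j200·0.05) = 1 + j10 → |·| ≈ 10.05, ∠ ≈ 84.29°
|T| = 40 · 2.6926 / (20.025 · 10.05) ≈ 0.53517
Gain = 20 log₁₀(0.53517) ≈ -5.43 dB
∠T = (68.20°) − (87.14° + 84.29°) = -103.23°

-5.4 dB, -103.2°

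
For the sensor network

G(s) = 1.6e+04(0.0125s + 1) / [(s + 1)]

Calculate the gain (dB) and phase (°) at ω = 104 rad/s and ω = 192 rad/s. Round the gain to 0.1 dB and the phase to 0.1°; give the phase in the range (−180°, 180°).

ω = 104: 48.0 dB, -37.0°; ω = 192: 46.7 dB, -22.3°

At ω = 104 rad/s:
zero (1 + j104·0.0125) = 1 + j1.3 → |·| ≈ 1.6401, ∠ ≈ 52.43°
pole (1 + j104·1) = 1 + j104 → |·| ≈ 104, ∠ ≈ 89.45°
|G| = 1.6e+04 · 1.6401 / (104) ≈ 252.32
Gain = 20 log₁₀(252.32) ≈ 48.04 dB
∠G = (52.43°) − (89.45°) = -37.02°

At ω = 192 rad/s:
zero (1 + j192·0.0125) = 1 + j2.4 → |·| ≈ 2.6, ∠ ≈ 67.38°
pole (1 + j192·1) = 1 + j192 → |·| ≈ 192, ∠ ≈ 89.70°
|G| = 1.6e+04 · 2.6 / (192) ≈ 216.67
Gain = 20 log₁₀(216.67) ≈ 46.72 dB
∠G = (67.38°) − (89.70°) = -22.32°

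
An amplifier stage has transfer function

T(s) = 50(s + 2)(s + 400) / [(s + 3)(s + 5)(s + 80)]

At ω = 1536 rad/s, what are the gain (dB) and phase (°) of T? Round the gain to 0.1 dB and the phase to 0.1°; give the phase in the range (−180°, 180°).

At s = jω = j1536:
zero (s+2): 2 + j1536 → |·| = √(2²+1536²) = √2359300 ≈ 1536, ∠ = arctan(1536/2) ≈ 89.93°
zero (s+400): 400 + j1536 → |·| = √(400²+1536²) = √2519296 ≈ 1587.2, ∠ = arctan(1536/400) ≈ 75.40°
pole (s+3): 3 + j1536 → |·| = √(3²+1536²) = √2359305 ≈ 1536, ∠ = arctan(1536/3) ≈ 89.89°
pole (s+5): 5 + j1536 → |·| = √(5²+1536²) = √2359321 ≈ 1536, ∠ = arctan(1536/5) ≈ 89.81°
pole (s+80): 80 + j1536 → |·| = √(80²+1536²) = √2365696 ≈ 1538.1, ∠ = arctan(1536/80) ≈ 87.02°
|T| = 50 · 2.4379e+06 / 3.6288e+09 ≈ 0.033591
Gain = 20 log₁₀(0.033591) ≈ -29.48 dB
∠T = 165.33° − 266.72° = -101.39°

-29.5 dB, -101.4°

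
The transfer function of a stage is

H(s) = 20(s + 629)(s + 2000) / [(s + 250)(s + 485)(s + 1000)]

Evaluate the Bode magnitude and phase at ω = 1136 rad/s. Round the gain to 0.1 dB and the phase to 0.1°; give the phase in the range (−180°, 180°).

At s = jω = j1136:
zero (s+629): 629 + j1136 → |·| = √(629²+1136²) = √1686137 ≈ 1298.5, ∠ = arctan(1136/629) ≈ 61.03°
zero (s+2000): 2000 + j1136 → |·| = √(2000²+1136²) = √5290496 ≈ 2300.1, ∠ = arctan(1136/2000) ≈ 29.60°
pole (s+250): 250 + j1136 → |·| = √(250²+1136²) = √1352996 ≈ 1163.2, ∠ = arctan(1136/250) ≈ 77.59°
pole (s+485): 485 + j1136 → |·| = √(485²+1136²) = √1525721 ≈ 1235.2, ∠ = arctan(1136/485) ≈ 66.88°
pole (s+1000): 1000 + j1136 → |·| = √(1000²+1136²) = √2290496 ≈ 1513.4, ∠ = arctan(1136/1000) ≈ 48.64°
|H| = 20 · 2.9867e+06 / 2.1744e+09 ≈ 0.027471
Gain = 20 log₁₀(0.027471) ≈ -31.22 dB
∠H = 90.63° − 193.11° = -102.48°

-31.2 dB, -102.5°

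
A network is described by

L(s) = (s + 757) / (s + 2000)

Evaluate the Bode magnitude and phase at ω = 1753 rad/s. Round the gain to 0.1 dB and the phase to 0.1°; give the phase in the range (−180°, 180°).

-2.9 dB, 25.4°

At s = jω = j1753:
zero (s+757): 757 + j1753 → |·| = √(757²+1753²) = √3646058 ≈ 1909.5, ∠ = arctan(1753/757) ≈ 66.64°
pole (s+2000): 2000 + j1753 → |·| = √(2000²+1753²) = √7073009 ≈ 2659.5, ∠ = arctan(1753/2000) ≈ 41.23°
|L| = 1 · 1909.5 / 2659.5 ≈ 0.71799
Gain = 20 log₁₀(0.71799) ≈ -2.88 dB
∠L = 66.64° − 41.23° = 25.41°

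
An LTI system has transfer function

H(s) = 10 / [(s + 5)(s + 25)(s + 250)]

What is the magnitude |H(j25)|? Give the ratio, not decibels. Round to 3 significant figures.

4.42e-05

At s = jω = j25:
pole (s+5): 5 + j25 → |·| = √(5²+25²) = √650 ≈ 25.495, ∠ = arctan(25/5) ≈ 78.69°
pole (s+25): 25 + j25 → |·| = √(25²+25²) = √1250 ≈ 35.355, ∠ = arctan(25/25) ≈ 45.00°
pole (s+250): 250 + j25 → |·| = √(250²+25²) = √63125 ≈ 251.25, ∠ = arctan(25/250) ≈ 5.71°
|H| = 10 / 2.2647e+05 ≈ 4.4156e-05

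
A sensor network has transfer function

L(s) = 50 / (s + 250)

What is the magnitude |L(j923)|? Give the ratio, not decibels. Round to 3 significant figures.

At s = jω = j923:
pole (s+250): 250 + j923 → |·| = √(250²+923²) = √914429 ≈ 956.26, ∠ = arctan(923/250) ≈ 74.84°
|L| = 50 / 956.26 ≈ 0.052287

0.0523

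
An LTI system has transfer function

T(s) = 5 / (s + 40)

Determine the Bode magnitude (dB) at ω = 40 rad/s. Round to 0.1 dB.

-21.1 dB

At s = jω = j40:
pole (s+40): 40 + j40 → |·| = √(40²+40²) = √3200 ≈ 56.569, ∠ = arctan(40/40) ≈ 45.00°
|T| = 5 / 56.569 ≈ 0.088388
Gain = 20 log₁₀(0.088388) ≈ -21.07 dB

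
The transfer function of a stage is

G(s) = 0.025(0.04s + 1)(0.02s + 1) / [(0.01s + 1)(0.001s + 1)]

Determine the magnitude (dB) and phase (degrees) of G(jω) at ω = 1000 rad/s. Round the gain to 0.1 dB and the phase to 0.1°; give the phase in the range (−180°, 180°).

3.0 dB, 46.4°

At ω = 1000 rad/s:
zero (1 + j1000·0.04) = 1 + j40 → |·| ≈ 40.012, ∠ ≈ 88.57°
zero (1 + j1000·0.02) = 1 + j20 → |·| ≈ 20.025, ∠ ≈ 87.14°
pole (1 + j1000·0.01) = 1 + j10 → |·| ≈ 10.05, ∠ ≈ 84.29°
pole (1 + j1000·0.001) = 1 + j1 → |·| ≈ 1.4142, ∠ ≈ 45.00°
|G| = 0.025 · 40.012 · 20.025 / (10.05 · 1.4142) ≈ 1.4094
Gain = 20 log₁₀(1.4094) ≈ 2.98 dB
∠G = (88.57° + 87.14°) − (84.29° + 45.00°) = 46.42°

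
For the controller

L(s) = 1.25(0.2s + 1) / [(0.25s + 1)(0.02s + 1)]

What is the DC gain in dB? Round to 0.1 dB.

L(0) = 1.25 · 1 / 1 = 1.25
20 log₁₀(1.25) ≈ 1.94 dB

1.9 dB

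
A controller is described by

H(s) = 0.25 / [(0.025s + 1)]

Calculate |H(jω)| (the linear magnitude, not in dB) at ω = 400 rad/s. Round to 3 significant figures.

At ω = 400 rad/s:
pole (1 + j400·0.025) = 1 + j10 → |·| ≈ 10.05, ∠ ≈ 84.29°
|H| = 0.25 · 1 / (10.05) ≈ 0.024876

0.0249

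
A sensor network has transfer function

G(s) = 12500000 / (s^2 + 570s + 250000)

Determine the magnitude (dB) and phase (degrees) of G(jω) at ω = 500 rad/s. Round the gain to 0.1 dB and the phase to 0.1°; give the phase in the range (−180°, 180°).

At s = jω = j500:
quadratic: (j500)² + 570·j500 + 250000 = 0 + j285000 → |·| ≈ 2.85e+05, ∠ ≈ 90.00°
|G| = 12500000 / 2.85e+05 ≈ 43.86
Gain = 20 log₁₀(43.86) ≈ 32.84 dB
∠G = 0.00° − 90.00° = -90.00°

32.8 dB, -90.0°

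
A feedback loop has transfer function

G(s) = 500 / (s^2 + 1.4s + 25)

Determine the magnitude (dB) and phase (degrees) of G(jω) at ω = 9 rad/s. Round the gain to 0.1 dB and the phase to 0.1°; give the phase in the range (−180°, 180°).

At s = jω = j9:
quadratic: (j9)² + 1.4·j9 + 25 = -56 + j12.6 → |·| ≈ 57.4, ∠ ≈ 167.32°
|G| = 500 / 57.4 ≈ 8.7108
Gain = 20 log₁₀(8.7108) ≈ 18.80 dB
∠G = 0.00° − 167.32° = -167.32°

18.8 dB, -167.3°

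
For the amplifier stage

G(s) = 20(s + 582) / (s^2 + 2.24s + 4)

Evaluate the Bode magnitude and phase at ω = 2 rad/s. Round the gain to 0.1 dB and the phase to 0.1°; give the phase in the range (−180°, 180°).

68.3 dB, -89.8°

At s = jω = j2:
zero (s+582): 582 + j2 → |·| = √(582²+2²) = √338728 ≈ 582, ∠ = arctan(2/582) ≈ 0.20°
quadratic: (j2)² + 2.24·j2 + 4 = 0 + j4.48 → |·| ≈ 4.48, ∠ ≈ 90.00°
|G| = 20 · 582 / 4.48 ≈ 2598.2
Gain = 20 log₁₀(2598.2) ≈ 68.29 dB
∠G = 0.20° − 90.00° = -89.80°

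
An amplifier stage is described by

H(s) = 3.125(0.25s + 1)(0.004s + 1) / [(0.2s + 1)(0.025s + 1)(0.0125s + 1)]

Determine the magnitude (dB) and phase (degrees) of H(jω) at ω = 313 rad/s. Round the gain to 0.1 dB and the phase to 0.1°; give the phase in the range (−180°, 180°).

At ω = 313 rad/s:
zero (1 + j313·0.25) = 1 + j78.25 → |·| ≈ 78.256, ∠ ≈ 89.27°
zero (1 + j313·0.004) = 1 + j1.252 → |·| ≈ 1.6023, ∠ ≈ 51.38°
pole (1 + j313·0.2) = 1 + j62.6 → |·| ≈ 62.608, ∠ ≈ 89.08°
pole (1 + j313·0.025) = 1 + j7.825 → |·| ≈ 7.8886, ∠ ≈ 82.72°
pole (1 + j313·0.0125) = 1 + j3.9125 → |·| ≈ 4.0383, ∠ ≈ 75.66°
|H| = 3.125 · 78.256 · 1.6023 / (62.608 · 7.8886 · 4.0383) ≈ 0.19646
Gain = 20 log₁₀(0.19646) ≈ -14.13 dB
∠H = (89.27° + 51.38°) − (89.08° + 82.72° + 75.66°) = -106.81°

-14.1 dB, -106.8°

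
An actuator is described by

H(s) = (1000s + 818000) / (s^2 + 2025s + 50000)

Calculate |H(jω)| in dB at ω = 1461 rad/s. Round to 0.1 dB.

-6.7 dB

Substitute s = j1461:
Numerator: 1000(j1461) + 818000 = 818000 + j1461000
Denominator: (j1461)^2 + 2025(j1461) + 50000 = -2084521 + j2958525
|N| = √(818000² + 1461000²) ≈ 1.6744e+06, ∠N ≈ 60.76°
|D| = √(2084521² + 2958525²) ≈ 3.6191e+06, ∠D ≈ 125.17°
|H| = 1.6744e+06 / 3.6191e+06 ≈ 0.46266
Gain = 20 log₁₀(0.46266) ≈ -6.69 dB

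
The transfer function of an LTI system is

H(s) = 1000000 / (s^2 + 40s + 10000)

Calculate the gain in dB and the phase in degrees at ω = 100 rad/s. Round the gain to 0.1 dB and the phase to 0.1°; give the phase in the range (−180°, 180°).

48.0 dB, -90.0°

At s = jω = j100:
quadratic: (j100)² + 40·j100 + 10000 = 0 + j4000 → |·| ≈ 4000, ∠ ≈ 90.00°
|H| = 1000000 / 4000 ≈ 250
Gain = 20 log₁₀(250) ≈ 47.96 dB
∠H = 0.00° − 90.00° = -90.00°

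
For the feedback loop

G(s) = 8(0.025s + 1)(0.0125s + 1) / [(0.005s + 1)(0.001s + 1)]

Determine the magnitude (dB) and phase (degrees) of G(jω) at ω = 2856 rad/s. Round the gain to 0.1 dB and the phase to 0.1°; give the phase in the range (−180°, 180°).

53.5 dB, 20.9°

At ω = 2856 rad/s:
zero (1 + j2856·0.025) = 1 + j71.4 → |·| ≈ 71.407, ∠ ≈ 89.20°
zero (1 + j2856·0.0125) = 1 + j35.7 → |·| ≈ 35.714, ∠ ≈ 88.40°
pole (1 + j2856·0.005) = 1 + j14.28 → |·| ≈ 14.315, ∠ ≈ 85.99°
pole (1 + j2856·0.001) = 1 + j2.856 → |·| ≈ 3.026, ∠ ≈ 70.70°
|G| = 8 · 71.407 · 35.714 / (14.315 · 3.026) ≈ 470.99
Gain = 20 log₁₀(470.99) ≈ 53.46 dB
∠G = (89.20° + 88.40°) − (85.99° + 70.70°) = 20.91°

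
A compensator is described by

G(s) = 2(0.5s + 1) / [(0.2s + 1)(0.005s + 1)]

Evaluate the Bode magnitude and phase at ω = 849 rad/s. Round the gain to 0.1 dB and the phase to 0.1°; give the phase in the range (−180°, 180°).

1.2 dB, -76.5°

At ω = 849 rad/s:
zero (1 + j849·0.5) = 1 + j424.5 → |·| ≈ 424.5, ∠ ≈ 89.87°
pole (1 + j849·0.2) = 1 + j169.8 → |·| ≈ 169.8, ∠ ≈ 89.66°
pole (1 + j849·0.005) = 1 + j4.245 → |·| ≈ 4.3612, ∠ ≈ 76.74°
|G| = 2 · 424.5 / (169.8 · 4.3612) ≈ 1.1465
Gain = 20 log₁₀(1.1465) ≈ 1.19 dB
∠G = (89.87°) − (89.66° + 76.74°) = -76.53°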